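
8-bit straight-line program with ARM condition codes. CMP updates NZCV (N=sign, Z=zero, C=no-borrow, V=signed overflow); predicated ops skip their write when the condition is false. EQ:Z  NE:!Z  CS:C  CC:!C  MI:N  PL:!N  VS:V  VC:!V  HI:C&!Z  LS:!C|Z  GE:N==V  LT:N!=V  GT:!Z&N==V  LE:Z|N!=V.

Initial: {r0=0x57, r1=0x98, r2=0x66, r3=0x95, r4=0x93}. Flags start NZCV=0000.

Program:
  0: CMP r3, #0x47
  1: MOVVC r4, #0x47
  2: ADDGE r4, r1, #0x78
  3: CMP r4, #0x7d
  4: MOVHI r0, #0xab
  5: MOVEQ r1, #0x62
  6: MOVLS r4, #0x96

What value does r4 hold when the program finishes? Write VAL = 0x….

VAL = 0x93

[0] flags=0011 → (cmp)
[1] flags=0011 VC?F → skip
[2] flags=0011 GE?F → skip
[3] flags=0011 → (cmp)
[4] flags=0011 HI?T → r0=0xab
[5] flags=0011 EQ?F → skip
[6] flags=0011 LS?F → skip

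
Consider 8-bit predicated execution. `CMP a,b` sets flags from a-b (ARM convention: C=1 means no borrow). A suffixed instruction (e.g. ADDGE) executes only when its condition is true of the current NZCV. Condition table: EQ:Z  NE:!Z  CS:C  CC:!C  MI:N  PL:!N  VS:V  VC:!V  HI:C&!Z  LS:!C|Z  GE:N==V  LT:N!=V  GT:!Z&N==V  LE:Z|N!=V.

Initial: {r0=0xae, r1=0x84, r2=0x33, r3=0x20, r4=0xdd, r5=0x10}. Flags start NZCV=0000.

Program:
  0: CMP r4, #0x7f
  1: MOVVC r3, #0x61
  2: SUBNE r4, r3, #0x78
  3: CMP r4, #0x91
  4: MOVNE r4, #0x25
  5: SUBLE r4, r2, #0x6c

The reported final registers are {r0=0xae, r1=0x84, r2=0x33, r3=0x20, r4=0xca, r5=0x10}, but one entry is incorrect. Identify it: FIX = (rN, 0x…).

FIX = (r4, 0x25)

[0] flags=0011 → (cmp)
[1] flags=0011 VC?F → skip
[2] flags=0011 NE?T → r4=0xa8
[3] flags=0010 → (cmp)
[4] flags=0010 NE?T → r4=0x25
[5] flags=0010 LE?F → skip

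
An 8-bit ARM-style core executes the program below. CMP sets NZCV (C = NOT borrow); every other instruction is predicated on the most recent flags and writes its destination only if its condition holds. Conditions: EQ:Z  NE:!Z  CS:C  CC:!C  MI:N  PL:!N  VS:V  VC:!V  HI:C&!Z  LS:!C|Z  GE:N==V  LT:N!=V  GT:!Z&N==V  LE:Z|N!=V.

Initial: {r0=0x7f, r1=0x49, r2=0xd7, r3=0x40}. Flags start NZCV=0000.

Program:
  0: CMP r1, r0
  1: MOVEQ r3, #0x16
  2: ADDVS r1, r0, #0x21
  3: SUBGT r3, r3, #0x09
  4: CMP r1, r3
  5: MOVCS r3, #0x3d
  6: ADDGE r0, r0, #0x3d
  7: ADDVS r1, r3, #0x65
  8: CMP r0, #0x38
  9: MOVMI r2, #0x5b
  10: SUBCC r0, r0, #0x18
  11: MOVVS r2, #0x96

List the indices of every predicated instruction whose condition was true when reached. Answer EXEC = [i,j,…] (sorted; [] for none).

EXEC = [5,6,9]

[0] flags=1000 → (cmp)
[1] flags=1000 EQ?F → skip
[2] flags=1000 VS?F → skip
[3] flags=1000 GT?F → skip
[4] flags=0010 → (cmp)
[5] flags=0010 CS?T → r3=0x3d
[6] flags=0010 GE?T → r0=0xbc
[7] flags=0010 VS?F → skip
[8] flags=1010 → (cmp)
[9] flags=1010 MI?T → r2=0x5b
[10] flags=1010 CC?F → skip
[11] flags=1010 VS?F → skip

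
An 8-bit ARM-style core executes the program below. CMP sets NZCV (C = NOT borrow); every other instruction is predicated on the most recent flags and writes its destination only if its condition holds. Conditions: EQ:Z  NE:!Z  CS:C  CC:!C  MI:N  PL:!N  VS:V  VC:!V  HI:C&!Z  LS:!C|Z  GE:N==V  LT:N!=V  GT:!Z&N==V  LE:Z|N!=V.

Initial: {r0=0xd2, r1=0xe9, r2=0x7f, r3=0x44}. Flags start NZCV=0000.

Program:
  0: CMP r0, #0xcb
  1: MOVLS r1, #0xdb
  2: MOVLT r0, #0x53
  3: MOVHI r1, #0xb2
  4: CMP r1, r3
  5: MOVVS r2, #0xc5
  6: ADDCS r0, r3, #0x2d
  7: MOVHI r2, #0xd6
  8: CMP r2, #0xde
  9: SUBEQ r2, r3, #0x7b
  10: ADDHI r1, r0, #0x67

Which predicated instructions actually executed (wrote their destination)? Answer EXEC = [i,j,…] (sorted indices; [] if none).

EXEC = [3,5,6,7]

[0] flags=0010 → (cmp)
[1] flags=0010 LS?F → skip
[2] flags=0010 LT?F → skip
[3] flags=0010 HI?T → r1=0xb2
[4] flags=0011 → (cmp)
[5] flags=0011 VS?T → r2=0xc5
[6] flags=0011 CS?T → r0=0x71
[7] flags=0011 HI?T → r2=0xd6
[8] flags=1000 → (cmp)
[9] flags=1000 EQ?F → skip
[10] flags=1000 HI?F → skip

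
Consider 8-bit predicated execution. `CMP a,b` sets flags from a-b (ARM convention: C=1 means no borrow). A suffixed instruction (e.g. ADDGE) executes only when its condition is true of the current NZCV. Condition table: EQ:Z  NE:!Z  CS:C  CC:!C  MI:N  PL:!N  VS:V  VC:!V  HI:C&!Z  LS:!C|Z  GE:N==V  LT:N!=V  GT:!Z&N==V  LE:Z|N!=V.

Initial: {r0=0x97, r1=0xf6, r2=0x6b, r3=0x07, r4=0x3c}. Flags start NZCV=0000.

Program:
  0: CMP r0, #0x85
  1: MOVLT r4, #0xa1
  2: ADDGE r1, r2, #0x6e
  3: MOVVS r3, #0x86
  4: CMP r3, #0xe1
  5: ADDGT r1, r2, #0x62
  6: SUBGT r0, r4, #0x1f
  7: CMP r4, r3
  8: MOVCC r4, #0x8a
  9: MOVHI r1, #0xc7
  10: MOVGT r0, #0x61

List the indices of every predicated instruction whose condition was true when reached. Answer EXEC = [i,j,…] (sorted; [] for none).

EXEC = [2,5,6,9,10]

0: ✓ CMP  NZCV=0010
1: · MOVLT
2: ✓ ADDGE  r1←0xd9
3: · MOVVS
4: ✓ CMP  NZCV=0000
5: ✓ ADDGT  r1←0xcd
6: ✓ SUBGT  r0←0x1d
7: ✓ CMP  NZCV=0010
8: · MOVCC
9: ✓ MOVHI  r1←0xc7
10: ✓ MOVGT  r0←0x61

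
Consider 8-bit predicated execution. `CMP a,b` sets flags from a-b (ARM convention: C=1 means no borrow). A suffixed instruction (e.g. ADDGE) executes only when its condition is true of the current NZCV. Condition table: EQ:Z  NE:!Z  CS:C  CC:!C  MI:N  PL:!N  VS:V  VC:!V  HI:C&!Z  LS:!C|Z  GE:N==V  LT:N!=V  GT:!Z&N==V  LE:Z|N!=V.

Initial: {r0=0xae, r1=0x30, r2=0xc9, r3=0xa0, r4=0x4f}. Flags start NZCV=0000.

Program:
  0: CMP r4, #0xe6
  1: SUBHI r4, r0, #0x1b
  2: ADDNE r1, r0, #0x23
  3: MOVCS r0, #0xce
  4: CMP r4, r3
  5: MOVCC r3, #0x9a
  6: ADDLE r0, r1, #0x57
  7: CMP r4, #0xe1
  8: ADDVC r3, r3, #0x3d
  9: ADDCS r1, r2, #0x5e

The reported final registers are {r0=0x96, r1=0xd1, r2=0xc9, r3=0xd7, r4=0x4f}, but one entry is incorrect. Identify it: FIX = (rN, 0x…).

[0] flags=0000 → (cmp)
[1] flags=0000 HI?F → skip
[2] flags=0000 NE?T → r1=0xd1
[3] flags=0000 CS?F → skip
[4] flags=1001 → (cmp)
[5] flags=1001 CC?T → r3=0x9a
[6] flags=1001 LE?F → skip
[7] flags=0000 → (cmp)
[8] flags=0000 VC?T → r3=0xd7
[9] flags=0000 CS?F → skip

FIX = (r0, 0xae)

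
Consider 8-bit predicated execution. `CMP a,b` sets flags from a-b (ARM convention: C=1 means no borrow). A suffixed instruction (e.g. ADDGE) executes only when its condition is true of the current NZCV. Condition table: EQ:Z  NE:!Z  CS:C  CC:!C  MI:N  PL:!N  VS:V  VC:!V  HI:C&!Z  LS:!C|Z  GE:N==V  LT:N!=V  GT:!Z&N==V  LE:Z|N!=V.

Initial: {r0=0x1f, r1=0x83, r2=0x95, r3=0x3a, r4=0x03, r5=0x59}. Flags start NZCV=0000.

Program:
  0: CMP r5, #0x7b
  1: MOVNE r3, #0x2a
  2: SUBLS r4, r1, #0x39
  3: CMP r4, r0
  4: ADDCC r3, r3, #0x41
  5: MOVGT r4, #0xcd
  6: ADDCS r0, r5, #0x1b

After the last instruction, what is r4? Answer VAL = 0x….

[0] flags=1000 → (cmp)
[1] flags=1000 NE?T → r3=0x2a
[2] flags=1000 LS?T → r4=0x4a
[3] flags=0010 → (cmp)
[4] flags=0010 CC?F → skip
[5] flags=0010 GT?T → r4=0xcd
[6] flags=0010 CS?T → r0=0x74

VAL = 0xcd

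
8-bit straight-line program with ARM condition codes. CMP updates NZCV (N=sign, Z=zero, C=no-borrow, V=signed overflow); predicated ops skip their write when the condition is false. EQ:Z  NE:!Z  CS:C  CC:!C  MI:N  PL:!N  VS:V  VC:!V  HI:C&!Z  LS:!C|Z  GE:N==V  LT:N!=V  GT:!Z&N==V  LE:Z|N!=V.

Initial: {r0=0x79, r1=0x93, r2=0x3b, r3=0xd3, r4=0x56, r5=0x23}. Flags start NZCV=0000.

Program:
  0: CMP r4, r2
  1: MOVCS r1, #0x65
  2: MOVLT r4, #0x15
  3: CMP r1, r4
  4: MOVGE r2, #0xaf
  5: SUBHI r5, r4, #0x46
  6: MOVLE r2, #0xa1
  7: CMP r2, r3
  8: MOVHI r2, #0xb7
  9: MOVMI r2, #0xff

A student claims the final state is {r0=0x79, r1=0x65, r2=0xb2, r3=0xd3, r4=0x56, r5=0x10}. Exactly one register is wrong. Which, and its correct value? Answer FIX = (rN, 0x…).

0: ✓ CMP  NZCV=0010
1: ✓ MOVCS  r1←0x65
2: · MOVLT
3: ✓ CMP  NZCV=0010
4: ✓ MOVGE  r2←0xaf
5: ✓ SUBHI  r5←0x10
6: · MOVLE
7: ✓ CMP  NZCV=1000
8: · MOVHI
9: ✓ MOVMI  r2←0xff

FIX = (r2, 0xff)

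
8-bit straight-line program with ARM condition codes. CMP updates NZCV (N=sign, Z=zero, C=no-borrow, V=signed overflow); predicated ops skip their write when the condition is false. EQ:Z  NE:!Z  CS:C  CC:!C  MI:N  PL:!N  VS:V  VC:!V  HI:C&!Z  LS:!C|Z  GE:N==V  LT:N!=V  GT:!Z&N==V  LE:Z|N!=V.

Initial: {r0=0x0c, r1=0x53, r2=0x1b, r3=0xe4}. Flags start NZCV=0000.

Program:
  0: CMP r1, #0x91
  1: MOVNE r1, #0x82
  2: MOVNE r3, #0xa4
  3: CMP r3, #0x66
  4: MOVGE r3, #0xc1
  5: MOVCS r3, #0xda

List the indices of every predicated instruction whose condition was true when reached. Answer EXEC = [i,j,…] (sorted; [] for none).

0: ✓ CMP  NZCV=1001
1: ✓ MOVNE  r1←0x82
2: ✓ MOVNE  r3←0xa4
3: ✓ CMP  NZCV=0011
4: · MOVGE
5: ✓ MOVCS  r3←0xda

EXEC = [1,2,5]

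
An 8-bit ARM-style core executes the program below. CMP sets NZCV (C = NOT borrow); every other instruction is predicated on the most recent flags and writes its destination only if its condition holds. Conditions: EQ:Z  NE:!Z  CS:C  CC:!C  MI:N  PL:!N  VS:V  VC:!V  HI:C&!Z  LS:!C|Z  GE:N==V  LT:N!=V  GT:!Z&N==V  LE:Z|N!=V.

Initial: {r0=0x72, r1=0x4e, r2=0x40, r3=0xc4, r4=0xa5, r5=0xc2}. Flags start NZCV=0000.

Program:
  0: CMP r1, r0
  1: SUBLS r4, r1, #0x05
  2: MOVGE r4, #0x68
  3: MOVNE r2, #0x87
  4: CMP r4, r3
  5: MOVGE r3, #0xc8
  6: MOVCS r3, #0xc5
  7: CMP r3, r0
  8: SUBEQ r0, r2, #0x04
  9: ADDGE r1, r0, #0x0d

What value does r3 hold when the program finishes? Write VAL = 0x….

0: ✓ CMP  NZCV=1000
1: ✓ SUBLS  r4←0x49
2: · MOVGE
3: ✓ MOVNE  r2←0x87
4: ✓ CMP  NZCV=1001
5: ✓ MOVGE  r3←0xc8
6: · MOVCS
7: ✓ CMP  NZCV=0011
8: · SUBEQ
9: · ADDGE

VAL = 0xc8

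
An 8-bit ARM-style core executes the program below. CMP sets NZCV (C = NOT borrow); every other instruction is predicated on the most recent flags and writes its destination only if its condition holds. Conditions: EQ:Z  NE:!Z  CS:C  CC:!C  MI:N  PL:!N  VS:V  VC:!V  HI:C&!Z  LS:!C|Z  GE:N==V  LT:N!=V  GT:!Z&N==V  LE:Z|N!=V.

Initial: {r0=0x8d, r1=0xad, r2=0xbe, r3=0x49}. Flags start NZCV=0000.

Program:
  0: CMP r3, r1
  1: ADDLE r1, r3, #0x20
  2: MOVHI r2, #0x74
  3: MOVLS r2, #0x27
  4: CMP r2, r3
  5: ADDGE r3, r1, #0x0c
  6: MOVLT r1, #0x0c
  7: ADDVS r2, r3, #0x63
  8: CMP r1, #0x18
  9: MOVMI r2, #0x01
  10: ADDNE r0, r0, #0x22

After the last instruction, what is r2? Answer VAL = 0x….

VAL = 0x01

0: ✓ CMP  NZCV=1001
1: · ADDLE
2: · MOVHI
3: ✓ MOVLS  r2←0x27
4: ✓ CMP  NZCV=1000
5: · ADDGE
6: ✓ MOVLT  r1←0x0c
7: · ADDVS
8: ✓ CMP  NZCV=1000
9: ✓ MOVMI  r2←0x01
10: ✓ ADDNE  r0←0xaf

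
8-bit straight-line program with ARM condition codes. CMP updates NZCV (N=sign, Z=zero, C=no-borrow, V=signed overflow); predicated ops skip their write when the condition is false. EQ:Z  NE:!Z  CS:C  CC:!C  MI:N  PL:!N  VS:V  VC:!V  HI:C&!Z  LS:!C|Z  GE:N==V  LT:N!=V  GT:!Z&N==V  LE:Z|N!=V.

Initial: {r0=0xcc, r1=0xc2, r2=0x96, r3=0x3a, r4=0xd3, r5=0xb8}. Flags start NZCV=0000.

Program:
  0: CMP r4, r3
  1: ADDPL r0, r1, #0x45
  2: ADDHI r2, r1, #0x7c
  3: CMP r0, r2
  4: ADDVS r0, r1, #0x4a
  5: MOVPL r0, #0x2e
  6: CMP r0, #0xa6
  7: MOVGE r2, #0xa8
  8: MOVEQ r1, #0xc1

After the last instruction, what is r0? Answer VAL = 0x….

[0] flags=1010 → (cmp)
[1] flags=1010 PL?F → skip
[2] flags=1010 HI?T → r2=0x3e
[3] flags=1010 → (cmp)
[4] flags=1010 VS?F → skip
[5] flags=1010 PL?F → skip
[6] flags=0010 → (cmp)
[7] flags=0010 GE?T → r2=0xa8
[8] flags=0010 EQ?F → skip

VAL = 0xcc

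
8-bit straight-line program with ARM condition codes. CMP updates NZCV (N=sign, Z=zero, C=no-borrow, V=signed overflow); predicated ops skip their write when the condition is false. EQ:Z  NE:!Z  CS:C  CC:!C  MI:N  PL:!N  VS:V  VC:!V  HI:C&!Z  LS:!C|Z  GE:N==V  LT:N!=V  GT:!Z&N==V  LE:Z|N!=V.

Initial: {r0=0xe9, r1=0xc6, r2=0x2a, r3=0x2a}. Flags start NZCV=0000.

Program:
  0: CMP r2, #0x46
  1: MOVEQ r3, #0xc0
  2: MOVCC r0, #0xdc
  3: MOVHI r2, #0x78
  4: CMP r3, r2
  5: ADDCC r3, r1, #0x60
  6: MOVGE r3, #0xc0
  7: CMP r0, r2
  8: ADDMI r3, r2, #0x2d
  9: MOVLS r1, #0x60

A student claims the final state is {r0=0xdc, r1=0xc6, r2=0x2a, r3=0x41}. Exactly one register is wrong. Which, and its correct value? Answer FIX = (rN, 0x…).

0: ✓ CMP  NZCV=1000
1: · MOVEQ
2: ✓ MOVCC  r0←0xdc
3: · MOVHI
4: ✓ CMP  NZCV=0110
5: · ADDCC
6: ✓ MOVGE  r3←0xc0
7: ✓ CMP  NZCV=1010
8: ✓ ADDMI  r3←0x57
9: · MOVLS

FIX = (r3, 0x57)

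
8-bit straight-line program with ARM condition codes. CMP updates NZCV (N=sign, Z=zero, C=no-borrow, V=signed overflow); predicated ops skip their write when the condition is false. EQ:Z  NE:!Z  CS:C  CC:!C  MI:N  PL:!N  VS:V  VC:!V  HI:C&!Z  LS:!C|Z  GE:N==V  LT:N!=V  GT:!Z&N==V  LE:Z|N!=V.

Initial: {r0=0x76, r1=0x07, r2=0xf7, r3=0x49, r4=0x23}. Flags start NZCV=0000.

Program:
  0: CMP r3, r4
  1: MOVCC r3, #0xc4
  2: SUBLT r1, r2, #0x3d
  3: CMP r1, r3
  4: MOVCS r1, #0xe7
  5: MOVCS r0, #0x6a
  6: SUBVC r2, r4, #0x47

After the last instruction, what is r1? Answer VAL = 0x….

VAL = 0x07

0: ✓ CMP  NZCV=0010
1: · MOVCC
2: · SUBLT
3: ✓ CMP  NZCV=1000
4: · MOVCS
5: · MOVCS
6: ✓ SUBVC  r2←0xdc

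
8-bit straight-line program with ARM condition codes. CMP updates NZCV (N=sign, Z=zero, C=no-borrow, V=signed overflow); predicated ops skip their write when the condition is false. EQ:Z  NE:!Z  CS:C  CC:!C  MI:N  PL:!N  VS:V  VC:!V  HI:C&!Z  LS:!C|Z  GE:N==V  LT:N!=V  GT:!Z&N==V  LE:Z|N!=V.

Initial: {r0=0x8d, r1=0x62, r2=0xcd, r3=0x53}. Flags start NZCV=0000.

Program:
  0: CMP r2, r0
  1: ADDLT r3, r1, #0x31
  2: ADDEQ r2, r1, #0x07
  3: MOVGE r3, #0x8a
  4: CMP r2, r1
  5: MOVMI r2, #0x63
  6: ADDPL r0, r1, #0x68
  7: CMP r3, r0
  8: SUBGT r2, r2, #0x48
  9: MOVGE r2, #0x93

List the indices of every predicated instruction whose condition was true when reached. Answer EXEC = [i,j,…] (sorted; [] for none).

EXEC = [3,6]

[0] flags=0010 → (cmp)
[1] flags=0010 LT?F → skip
[2] flags=0010 EQ?F → skip
[3] flags=0010 GE?T → r3=0x8a
[4] flags=0011 → (cmp)
[5] flags=0011 MI?F → skip
[6] flags=0011 PL?T → r0=0xca
[7] flags=1000 → (cmp)
[8] flags=1000 GT?F → skip
[9] flags=1000 GE?F → skip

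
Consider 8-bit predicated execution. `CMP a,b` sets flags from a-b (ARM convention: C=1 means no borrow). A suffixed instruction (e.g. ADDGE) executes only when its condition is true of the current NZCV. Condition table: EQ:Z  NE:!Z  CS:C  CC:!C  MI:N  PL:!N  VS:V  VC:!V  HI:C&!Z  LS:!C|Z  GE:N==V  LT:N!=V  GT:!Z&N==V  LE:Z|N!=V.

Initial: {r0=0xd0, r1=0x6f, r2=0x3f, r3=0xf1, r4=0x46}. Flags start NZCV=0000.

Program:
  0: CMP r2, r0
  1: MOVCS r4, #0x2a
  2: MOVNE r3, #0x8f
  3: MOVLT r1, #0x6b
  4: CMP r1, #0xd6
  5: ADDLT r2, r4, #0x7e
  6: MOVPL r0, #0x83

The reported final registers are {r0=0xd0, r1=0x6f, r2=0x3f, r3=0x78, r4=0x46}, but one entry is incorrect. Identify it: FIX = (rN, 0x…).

FIX = (r3, 0x8f)

0: ✓ CMP  NZCV=0000
1: · MOVCS
2: ✓ MOVNE  r3←0x8f
3: · MOVLT
4: ✓ CMP  NZCV=1001
5: · ADDLT
6: · MOVPL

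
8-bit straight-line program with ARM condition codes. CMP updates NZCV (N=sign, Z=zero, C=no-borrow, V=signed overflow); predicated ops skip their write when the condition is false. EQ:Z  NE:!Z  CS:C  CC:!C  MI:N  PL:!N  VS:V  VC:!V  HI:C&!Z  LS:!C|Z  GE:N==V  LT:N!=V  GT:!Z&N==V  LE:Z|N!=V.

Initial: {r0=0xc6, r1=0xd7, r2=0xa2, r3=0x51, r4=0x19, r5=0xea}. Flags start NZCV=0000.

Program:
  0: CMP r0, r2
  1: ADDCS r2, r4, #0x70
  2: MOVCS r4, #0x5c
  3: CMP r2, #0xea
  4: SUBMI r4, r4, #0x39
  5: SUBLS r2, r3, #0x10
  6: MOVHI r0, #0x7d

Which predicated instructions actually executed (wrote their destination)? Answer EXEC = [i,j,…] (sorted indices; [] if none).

[0] flags=0010 → (cmp)
[1] flags=0010 CS?T → r2=0x89
[2] flags=0010 CS?T → r4=0x5c
[3] flags=1000 → (cmp)
[4] flags=1000 MI?T → r4=0x23
[5] flags=1000 LS?T → r2=0x41
[6] flags=1000 HI?F → skip

EXEC = [1,2,4,5]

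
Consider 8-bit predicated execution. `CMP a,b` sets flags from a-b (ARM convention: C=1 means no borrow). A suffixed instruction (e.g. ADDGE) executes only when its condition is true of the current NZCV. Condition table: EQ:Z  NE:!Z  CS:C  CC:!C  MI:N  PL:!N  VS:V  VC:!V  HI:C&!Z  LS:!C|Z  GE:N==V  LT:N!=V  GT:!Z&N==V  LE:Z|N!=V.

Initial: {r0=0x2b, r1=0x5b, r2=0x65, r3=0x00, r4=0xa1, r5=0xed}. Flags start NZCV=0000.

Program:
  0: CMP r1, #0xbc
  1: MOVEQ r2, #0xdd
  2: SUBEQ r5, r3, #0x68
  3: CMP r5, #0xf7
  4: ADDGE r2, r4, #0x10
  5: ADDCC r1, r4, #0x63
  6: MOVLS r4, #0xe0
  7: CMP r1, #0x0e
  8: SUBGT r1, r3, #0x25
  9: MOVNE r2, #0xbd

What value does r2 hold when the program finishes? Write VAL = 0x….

[0] flags=1001 → (cmp)
[1] flags=1001 EQ?F → skip
[2] flags=1001 EQ?F → skip
[3] flags=1000 → (cmp)
[4] flags=1000 GE?F → skip
[5] flags=1000 CC?T → r1=0x04
[6] flags=1000 LS?T → r4=0xe0
[7] flags=1000 → (cmp)
[8] flags=1000 GT?F → skip
[9] flags=1000 NE?T → r2=0xbd

VAL = 0xbd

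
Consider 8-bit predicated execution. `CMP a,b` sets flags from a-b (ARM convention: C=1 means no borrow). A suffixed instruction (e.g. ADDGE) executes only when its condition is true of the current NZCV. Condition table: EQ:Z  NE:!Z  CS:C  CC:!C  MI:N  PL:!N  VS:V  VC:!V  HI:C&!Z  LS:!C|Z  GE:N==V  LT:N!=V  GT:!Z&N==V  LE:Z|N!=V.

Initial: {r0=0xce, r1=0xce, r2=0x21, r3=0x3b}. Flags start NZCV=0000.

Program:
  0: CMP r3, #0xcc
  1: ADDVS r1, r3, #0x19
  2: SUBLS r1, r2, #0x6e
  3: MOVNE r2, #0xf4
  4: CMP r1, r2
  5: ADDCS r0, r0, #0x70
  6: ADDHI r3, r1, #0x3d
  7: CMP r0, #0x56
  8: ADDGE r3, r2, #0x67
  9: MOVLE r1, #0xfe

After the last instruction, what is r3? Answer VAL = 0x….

[0] flags=0000 → (cmp)
[1] flags=0000 VS?F → skip
[2] flags=0000 LS?T → r1=0xb3
[3] flags=0000 NE?T → r2=0xf4
[4] flags=1000 → (cmp)
[5] flags=1000 CS?F → skip
[6] flags=1000 HI?F → skip
[7] flags=0011 → (cmp)
[8] flags=0011 GE?F → skip
[9] flags=0011 LE?T → r1=0xfe

VAL = 0x3b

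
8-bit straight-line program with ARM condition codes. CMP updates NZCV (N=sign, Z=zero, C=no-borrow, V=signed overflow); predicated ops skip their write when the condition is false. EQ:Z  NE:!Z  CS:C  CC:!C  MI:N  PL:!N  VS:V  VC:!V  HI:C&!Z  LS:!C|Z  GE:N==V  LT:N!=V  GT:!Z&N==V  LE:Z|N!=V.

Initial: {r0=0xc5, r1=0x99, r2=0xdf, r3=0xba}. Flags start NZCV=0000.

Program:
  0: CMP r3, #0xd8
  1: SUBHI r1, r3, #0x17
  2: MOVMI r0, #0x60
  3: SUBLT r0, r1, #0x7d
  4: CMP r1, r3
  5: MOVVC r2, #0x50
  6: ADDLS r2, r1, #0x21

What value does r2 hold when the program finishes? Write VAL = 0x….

[0] flags=1000 → (cmp)
[1] flags=1000 HI?F → skip
[2] flags=1000 MI?T → r0=0x60
[3] flags=1000 LT?T → r0=0x1c
[4] flags=1000 → (cmp)
[5] flags=1000 VC?T → r2=0x50
[6] flags=1000 LS?T → r2=0xba

VAL = 0xba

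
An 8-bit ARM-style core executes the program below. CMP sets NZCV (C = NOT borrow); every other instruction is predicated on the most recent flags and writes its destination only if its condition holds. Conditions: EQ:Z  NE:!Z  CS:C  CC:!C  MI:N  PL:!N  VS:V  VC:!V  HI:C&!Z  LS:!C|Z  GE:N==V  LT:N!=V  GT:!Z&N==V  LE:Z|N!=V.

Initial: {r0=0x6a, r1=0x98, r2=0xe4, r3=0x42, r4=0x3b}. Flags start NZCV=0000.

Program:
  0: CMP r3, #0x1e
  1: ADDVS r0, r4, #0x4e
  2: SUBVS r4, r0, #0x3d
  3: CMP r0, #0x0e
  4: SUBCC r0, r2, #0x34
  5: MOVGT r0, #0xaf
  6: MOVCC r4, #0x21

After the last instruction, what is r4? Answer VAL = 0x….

VAL = 0x3b

0: ✓ CMP  NZCV=0010
1: · ADDVS
2: · SUBVS
3: ✓ CMP  NZCV=0010
4: · SUBCC
5: ✓ MOVGT  r0←0xaf
6: · MOVCC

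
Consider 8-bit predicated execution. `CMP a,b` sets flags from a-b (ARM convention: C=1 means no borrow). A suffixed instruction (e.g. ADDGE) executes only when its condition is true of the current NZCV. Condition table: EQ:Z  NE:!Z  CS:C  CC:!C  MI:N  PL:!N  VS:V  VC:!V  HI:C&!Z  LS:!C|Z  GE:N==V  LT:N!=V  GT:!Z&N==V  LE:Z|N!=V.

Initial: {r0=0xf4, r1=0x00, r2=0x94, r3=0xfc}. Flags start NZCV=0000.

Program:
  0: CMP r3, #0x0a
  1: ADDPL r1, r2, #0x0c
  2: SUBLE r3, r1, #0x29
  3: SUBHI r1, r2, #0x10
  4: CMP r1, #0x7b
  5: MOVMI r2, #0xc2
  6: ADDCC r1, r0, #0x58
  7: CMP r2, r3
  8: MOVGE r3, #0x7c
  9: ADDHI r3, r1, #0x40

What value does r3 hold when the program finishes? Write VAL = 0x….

[0] flags=1010 → (cmp)
[1] flags=1010 PL?F → skip
[2] flags=1010 LE?T → r3=0xd7
[3] flags=1010 HI?T → r1=0x84
[4] flags=0011 → (cmp)
[5] flags=0011 MI?F → skip
[6] flags=0011 CC?F → skip
[7] flags=1000 → (cmp)
[8] flags=1000 GE?F → skip
[9] flags=1000 HI?F → skip

VAL = 0xd7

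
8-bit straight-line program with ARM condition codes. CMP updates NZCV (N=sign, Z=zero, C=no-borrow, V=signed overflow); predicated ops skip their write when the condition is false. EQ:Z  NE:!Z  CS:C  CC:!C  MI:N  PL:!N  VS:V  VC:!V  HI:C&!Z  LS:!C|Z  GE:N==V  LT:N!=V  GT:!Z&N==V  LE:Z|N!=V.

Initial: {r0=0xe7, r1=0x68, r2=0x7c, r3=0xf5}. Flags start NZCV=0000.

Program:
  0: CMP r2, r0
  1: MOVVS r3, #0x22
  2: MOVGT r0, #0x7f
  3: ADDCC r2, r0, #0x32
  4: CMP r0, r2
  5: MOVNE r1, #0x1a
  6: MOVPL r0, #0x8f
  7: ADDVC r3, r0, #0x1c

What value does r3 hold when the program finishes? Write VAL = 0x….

[0] flags=1001 → (cmp)
[1] flags=1001 VS?T → r3=0x22
[2] flags=1001 GT?T → r0=0x7f
[3] flags=1001 CC?T → r2=0xb1
[4] flags=1001 → (cmp)
[5] flags=1001 NE?T → r1=0x1a
[6] flags=1001 PL?F → skip
[7] flags=1001 VC?F → skip

VAL = 0x22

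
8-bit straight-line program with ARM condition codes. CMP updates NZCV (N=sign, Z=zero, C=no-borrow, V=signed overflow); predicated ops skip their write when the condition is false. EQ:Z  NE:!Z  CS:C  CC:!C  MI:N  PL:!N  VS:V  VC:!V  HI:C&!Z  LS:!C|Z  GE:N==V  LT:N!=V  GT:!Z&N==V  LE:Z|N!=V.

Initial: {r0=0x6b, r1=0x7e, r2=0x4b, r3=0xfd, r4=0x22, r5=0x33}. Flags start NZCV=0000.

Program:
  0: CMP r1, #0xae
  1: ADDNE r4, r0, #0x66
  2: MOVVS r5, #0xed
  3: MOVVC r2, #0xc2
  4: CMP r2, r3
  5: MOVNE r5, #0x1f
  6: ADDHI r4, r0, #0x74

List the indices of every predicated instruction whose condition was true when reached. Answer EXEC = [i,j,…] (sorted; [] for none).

[0] flags=1001 → (cmp)
[1] flags=1001 NE?T → r4=0xd1
[2] flags=1001 VS?T → r5=0xed
[3] flags=1001 VC?F → skip
[4] flags=0000 → (cmp)
[5] flags=0000 NE?T → r5=0x1f
[6] flags=0000 HI?F → skip

EXEC = [1,2,5]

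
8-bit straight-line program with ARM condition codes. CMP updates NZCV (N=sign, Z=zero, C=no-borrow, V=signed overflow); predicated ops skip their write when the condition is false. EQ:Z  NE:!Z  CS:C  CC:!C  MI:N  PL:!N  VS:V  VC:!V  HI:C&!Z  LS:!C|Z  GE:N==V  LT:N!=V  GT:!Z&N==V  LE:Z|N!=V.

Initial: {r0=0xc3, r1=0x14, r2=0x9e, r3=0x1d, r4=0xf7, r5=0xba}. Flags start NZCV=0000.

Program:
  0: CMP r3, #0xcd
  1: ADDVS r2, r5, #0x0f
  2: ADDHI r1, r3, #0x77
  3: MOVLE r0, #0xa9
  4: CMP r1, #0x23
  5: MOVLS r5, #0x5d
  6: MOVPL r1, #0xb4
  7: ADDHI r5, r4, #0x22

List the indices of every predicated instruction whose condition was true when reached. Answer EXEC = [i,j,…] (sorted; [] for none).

EXEC = [5]

[0] flags=0000 → (cmp)
[1] flags=0000 VS?F → skip
[2] flags=0000 HI?F → skip
[3] flags=0000 LE?F → skip
[4] flags=1000 → (cmp)
[5] flags=1000 LS?T → r5=0x5d
[6] flags=1000 PL?F → skip
[7] flags=1000 HI?F → skip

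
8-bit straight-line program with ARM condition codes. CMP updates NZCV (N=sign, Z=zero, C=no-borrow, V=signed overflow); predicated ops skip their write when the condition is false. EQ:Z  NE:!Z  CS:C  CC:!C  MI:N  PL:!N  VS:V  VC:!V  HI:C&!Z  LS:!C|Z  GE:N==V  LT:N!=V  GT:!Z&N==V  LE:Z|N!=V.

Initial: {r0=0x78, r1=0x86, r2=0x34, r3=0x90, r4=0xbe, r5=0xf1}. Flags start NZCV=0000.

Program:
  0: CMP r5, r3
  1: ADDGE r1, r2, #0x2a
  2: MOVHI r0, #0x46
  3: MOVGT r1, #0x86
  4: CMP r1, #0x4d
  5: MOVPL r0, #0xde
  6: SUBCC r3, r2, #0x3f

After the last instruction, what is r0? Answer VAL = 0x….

VAL = 0xde

0: ✓ CMP  NZCV=0010
1: ✓ ADDGE  r1←0x5e
2: ✓ MOVHI  r0←0x46
3: ✓ MOVGT  r1←0x86
4: ✓ CMP  NZCV=0011
5: ✓ MOVPL  r0←0xde
6: · SUBCC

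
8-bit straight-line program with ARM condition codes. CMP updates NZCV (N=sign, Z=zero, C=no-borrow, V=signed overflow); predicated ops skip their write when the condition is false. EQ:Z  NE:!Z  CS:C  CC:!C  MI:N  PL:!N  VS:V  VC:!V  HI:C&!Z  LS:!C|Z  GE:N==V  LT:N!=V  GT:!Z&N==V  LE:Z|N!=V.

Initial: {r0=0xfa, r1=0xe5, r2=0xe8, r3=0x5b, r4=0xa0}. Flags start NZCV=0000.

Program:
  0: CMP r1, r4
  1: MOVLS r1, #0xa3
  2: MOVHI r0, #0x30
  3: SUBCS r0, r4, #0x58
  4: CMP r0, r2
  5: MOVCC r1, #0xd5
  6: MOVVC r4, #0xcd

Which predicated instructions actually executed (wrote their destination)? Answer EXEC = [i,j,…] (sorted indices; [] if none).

0: ✓ CMP  NZCV=0010
1: · MOVLS
2: ✓ MOVHI  r0←0x30
3: ✓ SUBCS  r0←0x48
4: ✓ CMP  NZCV=0000
5: ✓ MOVCC  r1←0xd5
6: ✓ MOVVC  r4←0xcd

EXEC = [2,3,5,6]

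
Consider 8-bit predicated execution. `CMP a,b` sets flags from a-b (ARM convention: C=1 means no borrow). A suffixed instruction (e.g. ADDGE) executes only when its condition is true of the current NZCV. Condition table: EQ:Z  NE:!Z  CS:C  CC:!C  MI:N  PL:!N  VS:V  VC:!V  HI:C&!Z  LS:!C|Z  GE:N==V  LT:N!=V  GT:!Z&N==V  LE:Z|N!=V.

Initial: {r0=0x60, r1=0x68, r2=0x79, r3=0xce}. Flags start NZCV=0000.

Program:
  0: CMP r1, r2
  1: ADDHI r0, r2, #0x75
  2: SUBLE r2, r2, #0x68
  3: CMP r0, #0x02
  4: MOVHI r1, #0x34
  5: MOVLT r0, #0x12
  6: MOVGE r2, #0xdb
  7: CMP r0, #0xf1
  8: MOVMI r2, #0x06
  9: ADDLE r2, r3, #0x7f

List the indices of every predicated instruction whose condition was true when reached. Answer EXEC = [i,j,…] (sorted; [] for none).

EXEC = [2,4,6]

[0] flags=1000 → (cmp)
[1] flags=1000 HI?F → skip
[2] flags=1000 LE?T → r2=0x11
[3] flags=0010 → (cmp)
[4] flags=0010 HI?T → r1=0x34
[5] flags=0010 LT?F → skip
[6] flags=0010 GE?T → r2=0xdb
[7] flags=0000 → (cmp)
[8] flags=0000 MI?F → skip
[9] flags=0000 LE?F → skip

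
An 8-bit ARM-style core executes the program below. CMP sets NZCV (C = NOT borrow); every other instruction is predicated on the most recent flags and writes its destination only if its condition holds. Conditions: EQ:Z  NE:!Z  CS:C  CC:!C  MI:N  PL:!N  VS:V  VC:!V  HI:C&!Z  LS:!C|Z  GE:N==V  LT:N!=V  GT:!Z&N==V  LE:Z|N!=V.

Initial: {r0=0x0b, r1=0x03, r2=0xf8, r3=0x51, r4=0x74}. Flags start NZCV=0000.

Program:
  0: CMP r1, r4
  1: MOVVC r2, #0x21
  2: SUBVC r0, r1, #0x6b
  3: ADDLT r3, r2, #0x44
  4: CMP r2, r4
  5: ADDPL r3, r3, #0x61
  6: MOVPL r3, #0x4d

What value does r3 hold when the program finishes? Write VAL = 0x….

VAL = 0x65

0: ✓ CMP  NZCV=1000
1: ✓ MOVVC  r2←0x21
2: ✓ SUBVC  r0←0x98
3: ✓ ADDLT  r3←0x65
4: ✓ CMP  NZCV=1000
5: · ADDPL
6: · MOVPL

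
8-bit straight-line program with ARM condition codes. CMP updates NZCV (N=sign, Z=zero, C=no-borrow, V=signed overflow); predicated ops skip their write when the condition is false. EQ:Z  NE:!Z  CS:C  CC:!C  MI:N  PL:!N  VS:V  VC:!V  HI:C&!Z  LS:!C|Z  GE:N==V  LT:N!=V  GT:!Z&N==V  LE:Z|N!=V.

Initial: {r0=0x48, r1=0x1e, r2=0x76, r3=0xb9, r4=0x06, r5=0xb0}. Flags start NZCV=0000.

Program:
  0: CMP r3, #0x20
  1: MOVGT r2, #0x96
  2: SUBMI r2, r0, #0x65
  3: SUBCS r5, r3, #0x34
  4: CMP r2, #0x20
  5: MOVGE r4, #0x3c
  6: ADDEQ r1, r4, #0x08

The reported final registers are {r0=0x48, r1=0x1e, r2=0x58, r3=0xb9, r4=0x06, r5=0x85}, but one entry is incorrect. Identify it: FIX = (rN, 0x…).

[0] flags=1010 → (cmp)
[1] flags=1010 GT?F → skip
[2] flags=1010 MI?T → r2=0xe3
[3] flags=1010 CS?T → r5=0x85
[4] flags=1010 → (cmp)
[5] flags=1010 GE?F → skip
[6] flags=1010 EQ?F → skip

FIX = (r2, 0xe3)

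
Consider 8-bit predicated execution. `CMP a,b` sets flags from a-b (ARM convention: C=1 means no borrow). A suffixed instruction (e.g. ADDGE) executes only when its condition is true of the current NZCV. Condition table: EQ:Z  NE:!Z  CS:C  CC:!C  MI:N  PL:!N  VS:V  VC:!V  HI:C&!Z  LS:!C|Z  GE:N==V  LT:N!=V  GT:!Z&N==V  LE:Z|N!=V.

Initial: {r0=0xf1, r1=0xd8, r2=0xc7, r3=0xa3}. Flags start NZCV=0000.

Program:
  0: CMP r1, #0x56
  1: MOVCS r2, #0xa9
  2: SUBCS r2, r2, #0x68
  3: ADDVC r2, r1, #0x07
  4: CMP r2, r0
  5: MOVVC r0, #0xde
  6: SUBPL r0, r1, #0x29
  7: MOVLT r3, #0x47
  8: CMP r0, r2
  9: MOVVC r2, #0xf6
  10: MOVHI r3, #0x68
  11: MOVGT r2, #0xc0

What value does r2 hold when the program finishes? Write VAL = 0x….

VAL = 0xf6

[0] flags=1010 → (cmp)
[1] flags=1010 CS?T → r2=0xa9
[2] flags=1010 CS?T → r2=0x41
[3] flags=1010 VC?T → r2=0xdf
[4] flags=1000 → (cmp)
[5] flags=1000 VC?T → r0=0xde
[6] flags=1000 PL?F → skip
[7] flags=1000 LT?T → r3=0x47
[8] flags=1000 → (cmp)
[9] flags=1000 VC?T → r2=0xf6
[10] flags=1000 HI?F → skip
[11] flags=1000 GT?F → skip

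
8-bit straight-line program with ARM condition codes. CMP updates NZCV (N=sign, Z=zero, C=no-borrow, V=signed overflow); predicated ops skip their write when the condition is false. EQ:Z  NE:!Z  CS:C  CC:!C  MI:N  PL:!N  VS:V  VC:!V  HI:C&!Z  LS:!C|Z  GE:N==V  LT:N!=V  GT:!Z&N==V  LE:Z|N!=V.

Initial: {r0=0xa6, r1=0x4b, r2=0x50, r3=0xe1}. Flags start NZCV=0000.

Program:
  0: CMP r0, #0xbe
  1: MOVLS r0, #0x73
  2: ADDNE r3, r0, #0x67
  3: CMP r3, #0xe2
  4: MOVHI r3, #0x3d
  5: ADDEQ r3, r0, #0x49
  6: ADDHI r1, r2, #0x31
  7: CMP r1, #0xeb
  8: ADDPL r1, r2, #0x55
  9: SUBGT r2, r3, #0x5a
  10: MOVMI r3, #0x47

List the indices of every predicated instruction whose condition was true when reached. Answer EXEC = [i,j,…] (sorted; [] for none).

EXEC = [1,2,8,9]

0: ✓ CMP  NZCV=1000
1: ✓ MOVLS  r0←0x73
2: ✓ ADDNE  r3←0xda
3: ✓ CMP  NZCV=1000
4: · MOVHI
5: · ADDEQ
6: · ADDHI
7: ✓ CMP  NZCV=0000
8: ✓ ADDPL  r1←0xa5
9: ✓ SUBGT  r2←0x80
10: · MOVMI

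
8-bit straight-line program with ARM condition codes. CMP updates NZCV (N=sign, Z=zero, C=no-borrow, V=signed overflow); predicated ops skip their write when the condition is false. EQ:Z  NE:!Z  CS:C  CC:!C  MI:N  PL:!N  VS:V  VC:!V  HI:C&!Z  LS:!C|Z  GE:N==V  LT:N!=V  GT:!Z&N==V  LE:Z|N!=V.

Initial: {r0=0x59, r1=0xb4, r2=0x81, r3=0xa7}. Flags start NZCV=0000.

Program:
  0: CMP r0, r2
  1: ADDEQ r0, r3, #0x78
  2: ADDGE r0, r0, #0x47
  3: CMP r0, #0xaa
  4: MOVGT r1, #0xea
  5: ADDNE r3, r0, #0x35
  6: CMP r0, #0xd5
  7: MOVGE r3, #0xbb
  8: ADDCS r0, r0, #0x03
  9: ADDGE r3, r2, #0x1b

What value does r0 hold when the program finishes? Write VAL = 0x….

VAL = 0xa0

0: ✓ CMP  NZCV=1001
1: · ADDEQ
2: ✓ ADDGE  r0←0xa0
3: ✓ CMP  NZCV=1000
4: · MOVGT
5: ✓ ADDNE  r3←0xd5
6: ✓ CMP  NZCV=1000
7: · MOVGE
8: · ADDCS
9: · ADDGE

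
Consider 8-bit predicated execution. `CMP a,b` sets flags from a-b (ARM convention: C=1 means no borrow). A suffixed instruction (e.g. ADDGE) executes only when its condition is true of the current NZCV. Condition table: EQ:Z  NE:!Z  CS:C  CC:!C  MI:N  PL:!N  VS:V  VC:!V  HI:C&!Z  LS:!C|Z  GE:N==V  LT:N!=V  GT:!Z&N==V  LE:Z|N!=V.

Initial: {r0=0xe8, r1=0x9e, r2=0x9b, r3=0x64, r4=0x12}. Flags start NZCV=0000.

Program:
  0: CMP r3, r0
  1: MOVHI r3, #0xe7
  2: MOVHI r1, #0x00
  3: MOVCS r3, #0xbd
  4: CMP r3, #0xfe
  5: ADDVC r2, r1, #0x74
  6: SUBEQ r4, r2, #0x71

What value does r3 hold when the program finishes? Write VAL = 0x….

[0] flags=0000 → (cmp)
[1] flags=0000 HI?F → skip
[2] flags=0000 HI?F → skip
[3] flags=0000 CS?F → skip
[4] flags=0000 → (cmp)
[5] flags=0000 VC?T → r2=0x12
[6] flags=0000 EQ?F → skip

VAL = 0x64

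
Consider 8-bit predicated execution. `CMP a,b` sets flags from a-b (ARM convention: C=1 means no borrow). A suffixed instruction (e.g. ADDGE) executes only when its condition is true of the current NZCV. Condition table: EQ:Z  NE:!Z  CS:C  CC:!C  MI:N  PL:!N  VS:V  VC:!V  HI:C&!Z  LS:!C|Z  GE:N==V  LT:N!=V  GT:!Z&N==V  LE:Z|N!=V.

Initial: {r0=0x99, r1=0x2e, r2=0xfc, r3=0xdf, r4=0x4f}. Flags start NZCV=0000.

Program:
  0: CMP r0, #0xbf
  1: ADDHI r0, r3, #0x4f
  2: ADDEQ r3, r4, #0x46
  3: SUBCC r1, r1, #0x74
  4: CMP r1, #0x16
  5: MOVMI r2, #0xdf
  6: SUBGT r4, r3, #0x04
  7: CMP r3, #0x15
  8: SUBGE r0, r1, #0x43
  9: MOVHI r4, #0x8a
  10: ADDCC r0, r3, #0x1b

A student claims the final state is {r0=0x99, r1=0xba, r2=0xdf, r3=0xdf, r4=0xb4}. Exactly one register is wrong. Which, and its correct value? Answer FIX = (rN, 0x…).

[0] flags=1000 → (cmp)
[1] flags=1000 HI?F → skip
[2] flags=1000 EQ?F → skip
[3] flags=1000 CC?T → r1=0xba
[4] flags=1010 → (cmp)
[5] flags=1010 MI?T → r2=0xdf
[6] flags=1010 GT?F → skip
[7] flags=1010 → (cmp)
[8] flags=1010 GE?F → skip
[9] flags=1010 HI?T → r4=0x8a
[10] flags=1010 CC?F → skip

FIX = (r4, 0x8a)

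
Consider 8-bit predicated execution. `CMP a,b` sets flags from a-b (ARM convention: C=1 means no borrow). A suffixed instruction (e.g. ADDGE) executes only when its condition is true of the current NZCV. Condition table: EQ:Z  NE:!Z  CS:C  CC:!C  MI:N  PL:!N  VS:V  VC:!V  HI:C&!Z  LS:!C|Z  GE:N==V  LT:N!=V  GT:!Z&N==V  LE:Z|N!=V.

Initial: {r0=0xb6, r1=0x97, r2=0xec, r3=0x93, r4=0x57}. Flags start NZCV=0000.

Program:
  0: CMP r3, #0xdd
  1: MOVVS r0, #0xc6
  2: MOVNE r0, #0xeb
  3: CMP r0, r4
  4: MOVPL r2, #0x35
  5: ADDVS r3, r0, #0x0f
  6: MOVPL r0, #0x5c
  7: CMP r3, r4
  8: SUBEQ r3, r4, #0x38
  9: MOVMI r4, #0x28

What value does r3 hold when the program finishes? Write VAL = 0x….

0: ✓ CMP  NZCV=1000
1: · MOVVS
2: ✓ MOVNE  r0←0xeb
3: ✓ CMP  NZCV=1010
4: · MOVPL
5: · ADDVS
6: · MOVPL
7: ✓ CMP  NZCV=0011
8: · SUBEQ
9: · MOVMI

VAL = 0x93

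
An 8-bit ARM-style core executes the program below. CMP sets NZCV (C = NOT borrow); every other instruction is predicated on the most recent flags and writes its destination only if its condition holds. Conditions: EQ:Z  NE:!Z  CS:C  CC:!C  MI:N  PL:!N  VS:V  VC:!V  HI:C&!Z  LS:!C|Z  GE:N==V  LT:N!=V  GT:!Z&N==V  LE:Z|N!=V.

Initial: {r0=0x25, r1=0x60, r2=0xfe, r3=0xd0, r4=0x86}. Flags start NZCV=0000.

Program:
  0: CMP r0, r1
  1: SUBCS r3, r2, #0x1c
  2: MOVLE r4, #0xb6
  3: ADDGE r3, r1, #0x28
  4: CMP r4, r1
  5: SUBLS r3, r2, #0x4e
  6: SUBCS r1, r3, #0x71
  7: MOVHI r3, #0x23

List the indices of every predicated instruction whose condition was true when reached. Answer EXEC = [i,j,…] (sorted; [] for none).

0: ✓ CMP  NZCV=1000
1: · SUBCS
2: ✓ MOVLE  r4←0xb6
3: · ADDGE
4: ✓ CMP  NZCV=0011
5: · SUBLS
6: ✓ SUBCS  r1←0x5f
7: ✓ MOVHI  r3←0x23

EXEC = [2,6,7]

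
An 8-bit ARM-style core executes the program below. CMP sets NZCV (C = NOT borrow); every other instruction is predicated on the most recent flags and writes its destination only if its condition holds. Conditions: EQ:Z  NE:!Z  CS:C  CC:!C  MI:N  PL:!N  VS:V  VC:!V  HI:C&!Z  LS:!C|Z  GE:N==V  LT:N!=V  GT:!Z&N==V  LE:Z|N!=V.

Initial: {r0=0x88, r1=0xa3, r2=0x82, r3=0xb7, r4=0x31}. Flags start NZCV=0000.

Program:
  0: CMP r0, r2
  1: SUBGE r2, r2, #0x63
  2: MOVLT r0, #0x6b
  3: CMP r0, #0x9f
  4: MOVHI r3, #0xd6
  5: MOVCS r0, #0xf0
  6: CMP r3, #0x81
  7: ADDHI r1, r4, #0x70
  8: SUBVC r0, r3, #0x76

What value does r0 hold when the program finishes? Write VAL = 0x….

[0] flags=0010 → (cmp)
[1] flags=0010 GE?T → r2=0x1f
[2] flags=0010 LT?F → skip
[3] flags=1000 → (cmp)
[4] flags=1000 HI?F → skip
[5] flags=1000 CS?F → skip
[6] flags=0010 → (cmp)
[7] flags=0010 HI?T → r1=0xa1
[8] flags=0010 VC?T → r0=0x41

VAL = 0x41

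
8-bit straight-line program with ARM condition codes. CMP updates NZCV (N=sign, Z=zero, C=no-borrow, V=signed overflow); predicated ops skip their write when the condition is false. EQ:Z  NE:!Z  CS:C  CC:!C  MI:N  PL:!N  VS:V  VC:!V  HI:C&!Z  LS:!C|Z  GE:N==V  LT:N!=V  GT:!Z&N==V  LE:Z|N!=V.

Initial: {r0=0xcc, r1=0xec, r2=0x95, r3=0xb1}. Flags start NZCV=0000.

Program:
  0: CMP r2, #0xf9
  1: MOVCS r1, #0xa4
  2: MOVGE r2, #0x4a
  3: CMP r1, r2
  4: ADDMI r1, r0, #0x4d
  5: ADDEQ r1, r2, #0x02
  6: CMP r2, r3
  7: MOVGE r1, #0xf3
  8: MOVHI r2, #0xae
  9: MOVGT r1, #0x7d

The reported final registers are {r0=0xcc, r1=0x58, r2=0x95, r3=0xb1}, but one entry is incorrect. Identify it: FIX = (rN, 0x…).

0: ✓ CMP  NZCV=1000
1: · MOVCS
2: · MOVGE
3: ✓ CMP  NZCV=0010
4: · ADDMI
5: · ADDEQ
6: ✓ CMP  NZCV=1000
7: · MOVGE
8: · MOVHI
9: · MOVGT

FIX = (r1, 0xec)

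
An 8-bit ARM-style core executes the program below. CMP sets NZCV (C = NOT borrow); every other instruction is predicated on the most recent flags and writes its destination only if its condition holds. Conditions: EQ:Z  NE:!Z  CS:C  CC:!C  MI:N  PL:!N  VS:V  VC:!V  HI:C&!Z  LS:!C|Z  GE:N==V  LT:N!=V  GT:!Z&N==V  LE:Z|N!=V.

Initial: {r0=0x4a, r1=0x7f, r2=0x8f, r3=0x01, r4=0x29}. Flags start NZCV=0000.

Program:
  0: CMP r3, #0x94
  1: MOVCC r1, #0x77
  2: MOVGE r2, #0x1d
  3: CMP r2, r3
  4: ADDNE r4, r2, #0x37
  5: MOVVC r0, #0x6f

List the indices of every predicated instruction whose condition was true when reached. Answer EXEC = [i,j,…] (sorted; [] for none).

[0] flags=0000 → (cmp)
[1] flags=0000 CC?T → r1=0x77
[2] flags=0000 GE?T → r2=0x1d
[3] flags=0010 → (cmp)
[4] flags=0010 NE?T → r4=0x54
[5] flags=0010 VC?T → r0=0x6f

EXEC = [1,2,4,5]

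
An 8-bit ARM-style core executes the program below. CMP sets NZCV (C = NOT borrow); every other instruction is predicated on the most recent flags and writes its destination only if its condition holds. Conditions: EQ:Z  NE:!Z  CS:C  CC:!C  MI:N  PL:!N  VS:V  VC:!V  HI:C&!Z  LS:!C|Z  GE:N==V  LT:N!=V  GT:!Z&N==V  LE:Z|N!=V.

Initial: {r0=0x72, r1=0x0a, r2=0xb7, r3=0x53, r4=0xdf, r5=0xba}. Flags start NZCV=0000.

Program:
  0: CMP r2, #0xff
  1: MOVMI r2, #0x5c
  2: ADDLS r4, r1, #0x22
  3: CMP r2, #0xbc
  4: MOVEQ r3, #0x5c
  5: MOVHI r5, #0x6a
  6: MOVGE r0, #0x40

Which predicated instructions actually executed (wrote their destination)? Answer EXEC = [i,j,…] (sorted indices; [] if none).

0: ✓ CMP  NZCV=1000
1: ✓ MOVMI  r2←0x5c
2: ✓ ADDLS  r4←0x2c
3: ✓ CMP  NZCV=1001
4: · MOVEQ
5: · MOVHI
6: ✓ MOVGE  r0←0x40

EXEC = [1,2,6]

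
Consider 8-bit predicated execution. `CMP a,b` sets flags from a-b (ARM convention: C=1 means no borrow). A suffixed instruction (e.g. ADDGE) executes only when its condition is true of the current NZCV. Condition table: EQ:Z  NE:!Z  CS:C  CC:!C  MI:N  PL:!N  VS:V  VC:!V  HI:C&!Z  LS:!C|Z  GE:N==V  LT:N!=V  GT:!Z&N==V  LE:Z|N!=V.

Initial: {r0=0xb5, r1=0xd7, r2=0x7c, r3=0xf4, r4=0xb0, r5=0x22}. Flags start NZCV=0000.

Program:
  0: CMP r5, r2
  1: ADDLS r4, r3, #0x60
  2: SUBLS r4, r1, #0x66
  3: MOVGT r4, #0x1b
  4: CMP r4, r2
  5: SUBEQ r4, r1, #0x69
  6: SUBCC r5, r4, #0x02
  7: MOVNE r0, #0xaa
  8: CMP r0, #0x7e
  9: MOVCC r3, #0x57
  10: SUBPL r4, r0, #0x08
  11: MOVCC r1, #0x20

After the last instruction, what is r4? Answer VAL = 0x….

VAL = 0xa2

0: ✓ CMP  NZCV=1000
1: ✓ ADDLS  r4←0x54
2: ✓ SUBLS  r4←0x71
3: · MOVGT
4: ✓ CMP  NZCV=1000
5: · SUBEQ
6: ✓ SUBCC  r5←0x6f
7: ✓ MOVNE  r0←0xaa
8: ✓ CMP  NZCV=0011
9: · MOVCC
10: ✓ SUBPL  r4←0xa2
11: · MOVCC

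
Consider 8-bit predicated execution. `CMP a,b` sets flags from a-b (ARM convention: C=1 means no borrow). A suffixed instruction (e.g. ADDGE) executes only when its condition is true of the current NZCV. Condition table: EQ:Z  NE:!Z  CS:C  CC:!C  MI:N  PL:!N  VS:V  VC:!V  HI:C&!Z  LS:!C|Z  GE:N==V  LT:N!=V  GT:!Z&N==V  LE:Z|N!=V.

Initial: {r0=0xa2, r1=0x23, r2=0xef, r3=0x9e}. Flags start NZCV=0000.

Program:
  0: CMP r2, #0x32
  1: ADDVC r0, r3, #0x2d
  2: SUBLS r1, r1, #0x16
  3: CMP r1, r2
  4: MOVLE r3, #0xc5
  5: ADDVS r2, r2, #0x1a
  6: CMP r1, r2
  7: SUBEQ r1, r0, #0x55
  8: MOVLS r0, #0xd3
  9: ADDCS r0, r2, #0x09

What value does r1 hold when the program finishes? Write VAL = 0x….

0: ✓ CMP  NZCV=1010
1: ✓ ADDVC  r0←0xcb
2: · SUBLS
3: ✓ CMP  NZCV=0000
4: · MOVLE
5: · ADDVS
6: ✓ CMP  NZCV=0000
7: · SUBEQ
8: ✓ MOVLS  r0←0xd3
9: · ADDCS

VAL = 0x23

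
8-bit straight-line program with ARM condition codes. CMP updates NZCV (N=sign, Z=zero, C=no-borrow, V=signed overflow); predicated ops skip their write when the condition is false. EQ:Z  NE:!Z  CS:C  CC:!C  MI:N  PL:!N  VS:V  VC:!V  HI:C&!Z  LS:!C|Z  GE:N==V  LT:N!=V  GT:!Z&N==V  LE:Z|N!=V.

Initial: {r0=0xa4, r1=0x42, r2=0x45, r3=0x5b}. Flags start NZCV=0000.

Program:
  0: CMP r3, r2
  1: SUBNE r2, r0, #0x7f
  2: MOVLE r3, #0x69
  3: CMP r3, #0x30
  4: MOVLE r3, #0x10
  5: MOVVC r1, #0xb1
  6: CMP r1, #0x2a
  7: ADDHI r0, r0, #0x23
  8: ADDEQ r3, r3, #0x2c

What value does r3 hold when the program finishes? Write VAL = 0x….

VAL = 0x5b

0: ✓ CMP  NZCV=0010
1: ✓ SUBNE  r2←0x25
2: · MOVLE
3: ✓ CMP  NZCV=0010
4: · MOVLE
5: ✓ MOVVC  r1←0xb1
6: ✓ CMP  NZCV=1010
7: ✓ ADDHI  r0←0xc7
8: · ADDEQ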